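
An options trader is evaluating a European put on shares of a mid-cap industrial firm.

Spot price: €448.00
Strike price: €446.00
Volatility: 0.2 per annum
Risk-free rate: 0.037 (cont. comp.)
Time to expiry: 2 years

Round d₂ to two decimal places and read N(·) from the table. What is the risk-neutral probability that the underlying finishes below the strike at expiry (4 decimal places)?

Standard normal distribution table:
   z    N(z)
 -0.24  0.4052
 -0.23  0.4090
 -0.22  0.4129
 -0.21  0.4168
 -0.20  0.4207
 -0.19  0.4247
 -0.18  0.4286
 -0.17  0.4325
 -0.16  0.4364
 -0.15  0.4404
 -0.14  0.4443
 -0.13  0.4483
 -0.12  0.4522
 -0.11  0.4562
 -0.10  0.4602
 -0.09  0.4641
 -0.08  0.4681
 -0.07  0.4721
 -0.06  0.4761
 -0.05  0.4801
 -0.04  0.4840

0.4443

σ√T = 0.2·√2 = 0.2828
d₁ = [ln(448/446) + (0.037 + 0.2²/2)·2] / 0.2828 = [0.0045 + 0.1140] / 0.2828 = 0.4189 → 0.42
d₂ = d₁ − σ√T = 0.4189 − 0.2828 = 0.1360 → 0.14
Risk-neutral Pr[S_T < K] = N(−d₂) = N(-0.14) = 0.4443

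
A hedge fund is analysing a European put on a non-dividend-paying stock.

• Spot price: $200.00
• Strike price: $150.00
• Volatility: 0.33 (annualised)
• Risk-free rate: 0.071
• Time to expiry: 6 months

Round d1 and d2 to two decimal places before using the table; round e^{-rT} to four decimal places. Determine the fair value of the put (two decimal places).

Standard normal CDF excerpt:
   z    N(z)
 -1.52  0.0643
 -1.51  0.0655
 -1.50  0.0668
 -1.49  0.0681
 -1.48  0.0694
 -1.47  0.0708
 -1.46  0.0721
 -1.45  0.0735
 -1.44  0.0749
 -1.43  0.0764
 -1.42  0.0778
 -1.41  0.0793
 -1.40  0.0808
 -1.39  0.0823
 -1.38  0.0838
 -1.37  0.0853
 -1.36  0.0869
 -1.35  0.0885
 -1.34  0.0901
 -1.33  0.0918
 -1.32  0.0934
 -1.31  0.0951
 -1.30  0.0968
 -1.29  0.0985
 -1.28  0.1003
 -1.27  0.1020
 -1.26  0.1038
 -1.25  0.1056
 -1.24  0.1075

σ√T = 0.33·√0.5 = 0.2333
d₁ = [ln(200/150) + (0.071 + 0.33²/2)·0.5] / 0.2333 = [0.2877 + 0.0627] / 0.2333 = 1.5017 → 1.50
d₂ = d₁ − σ√T = 1.5017 − 0.2333 = 1.2683 → 1.27
exp(−rT) = exp(−0.071·0.5) = 0.9651
N(−d₂) = N(-1.27) = 0.1020;  N(−d₁) = N(-1.50) = 0.0668
P = 150·0.9651·0.1020 − 200·0.0668 = 14.7660 − 13.3600 = 1.4060

$1.41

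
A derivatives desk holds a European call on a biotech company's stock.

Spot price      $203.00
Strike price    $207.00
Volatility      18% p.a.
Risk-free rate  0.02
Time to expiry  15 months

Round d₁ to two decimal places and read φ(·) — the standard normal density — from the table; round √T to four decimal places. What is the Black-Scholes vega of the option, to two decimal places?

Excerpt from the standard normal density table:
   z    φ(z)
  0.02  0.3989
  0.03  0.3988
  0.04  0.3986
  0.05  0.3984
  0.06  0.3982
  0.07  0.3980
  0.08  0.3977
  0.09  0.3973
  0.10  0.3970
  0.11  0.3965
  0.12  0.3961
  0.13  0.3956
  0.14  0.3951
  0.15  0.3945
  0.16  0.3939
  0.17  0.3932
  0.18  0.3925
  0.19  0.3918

σ√T = 0.18 × 1.1180 = 0.2012
d₁ = [ln(203/207) + (0.02 + 0.18²/2)·1.25] / 0.2012 = [-0.0195 + 0.0452] / 0.2012 = 0.1279 → 0.13
√T = √1.25 = 1.1180
φ(d₁) = φ(0.13) = 0.3956
vega = S·φ(d₁)·√T = 203·0.3956·1.1180 = 89.7830

89.78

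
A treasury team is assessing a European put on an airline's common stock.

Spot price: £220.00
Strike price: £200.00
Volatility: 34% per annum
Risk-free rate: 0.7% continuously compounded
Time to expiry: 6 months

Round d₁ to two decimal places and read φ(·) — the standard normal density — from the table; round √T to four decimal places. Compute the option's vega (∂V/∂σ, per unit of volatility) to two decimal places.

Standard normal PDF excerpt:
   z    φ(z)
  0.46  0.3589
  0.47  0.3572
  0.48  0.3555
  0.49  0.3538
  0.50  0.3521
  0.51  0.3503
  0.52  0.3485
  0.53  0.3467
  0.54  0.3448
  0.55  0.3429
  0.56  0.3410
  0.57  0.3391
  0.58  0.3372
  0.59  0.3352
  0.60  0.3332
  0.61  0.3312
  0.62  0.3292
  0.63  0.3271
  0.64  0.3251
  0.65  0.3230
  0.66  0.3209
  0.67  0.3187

53.93

σ√T = 0.34·√0.5 = 0.2404
ln(S/K) + (r + σ²/2)T = ln(220/200) + (0.007 + 0.34²/2)·0.5 = 0.0953 + 0.0324 = 0.1277
d₁ = 0.1277 / 0.2404 = 0.5312 ≈ 0.53
√T = √0.5 = 0.7071
φ(d₁) = φ(0.53) = 0.3467
vega = S·φ(d₁)·√T = 220·0.3467·0.7071 = 53.9333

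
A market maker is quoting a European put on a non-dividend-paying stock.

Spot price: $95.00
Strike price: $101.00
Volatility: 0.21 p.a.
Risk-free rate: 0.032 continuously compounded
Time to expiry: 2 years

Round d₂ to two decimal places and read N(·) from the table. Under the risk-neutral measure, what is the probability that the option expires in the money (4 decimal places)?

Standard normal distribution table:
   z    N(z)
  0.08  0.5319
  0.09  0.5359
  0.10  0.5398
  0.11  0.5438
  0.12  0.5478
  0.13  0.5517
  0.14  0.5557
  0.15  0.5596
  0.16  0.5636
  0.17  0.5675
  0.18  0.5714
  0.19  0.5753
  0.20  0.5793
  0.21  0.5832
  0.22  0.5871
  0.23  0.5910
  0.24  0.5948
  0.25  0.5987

T = 2;  σ√T = 0.2970
ln(S/K) + (r + σ²/2)T = ln(95/101) + (0.032 + 0.21²/2)·2 = -0.0612 + 0.1081 = 0.0469
d₁ = 0.0469 / 0.2970 = 0.1578 → 0.16
d₂ = d₁ − σ√T = 0.1578 − 0.2970 = -0.1392 → -0.14
Risk-neutral Pr[S_T < K] = N(−d₂) = N(0.14) = 0.5557

0.5557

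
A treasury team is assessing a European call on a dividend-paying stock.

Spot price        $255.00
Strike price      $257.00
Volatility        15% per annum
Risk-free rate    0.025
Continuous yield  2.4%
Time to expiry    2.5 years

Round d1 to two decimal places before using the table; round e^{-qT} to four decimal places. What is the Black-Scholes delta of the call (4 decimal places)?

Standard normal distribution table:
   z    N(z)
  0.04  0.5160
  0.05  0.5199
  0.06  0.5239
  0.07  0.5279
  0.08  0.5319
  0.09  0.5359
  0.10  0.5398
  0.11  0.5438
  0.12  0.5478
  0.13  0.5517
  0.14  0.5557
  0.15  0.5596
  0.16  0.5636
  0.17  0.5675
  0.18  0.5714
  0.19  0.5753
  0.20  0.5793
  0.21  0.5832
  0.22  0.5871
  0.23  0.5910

σ√T = 0.15·√2.5 = 0.2372
ln(S/K) + (r − q + σ²/2)T = ln(255/257) + (0.025 − 0.024 + 0.15²/2)·2.5 = -0.0078 + 0.0306 = 0.0228
d₁ = 0.0228 / 0.2372 = 0.0962 → 0.10
N(d₁) = N(0.10) = 0.5398
Δ_call = e^(−qT)·N(d₁) = 0.9418·0.5398 = 0.5084

0.5084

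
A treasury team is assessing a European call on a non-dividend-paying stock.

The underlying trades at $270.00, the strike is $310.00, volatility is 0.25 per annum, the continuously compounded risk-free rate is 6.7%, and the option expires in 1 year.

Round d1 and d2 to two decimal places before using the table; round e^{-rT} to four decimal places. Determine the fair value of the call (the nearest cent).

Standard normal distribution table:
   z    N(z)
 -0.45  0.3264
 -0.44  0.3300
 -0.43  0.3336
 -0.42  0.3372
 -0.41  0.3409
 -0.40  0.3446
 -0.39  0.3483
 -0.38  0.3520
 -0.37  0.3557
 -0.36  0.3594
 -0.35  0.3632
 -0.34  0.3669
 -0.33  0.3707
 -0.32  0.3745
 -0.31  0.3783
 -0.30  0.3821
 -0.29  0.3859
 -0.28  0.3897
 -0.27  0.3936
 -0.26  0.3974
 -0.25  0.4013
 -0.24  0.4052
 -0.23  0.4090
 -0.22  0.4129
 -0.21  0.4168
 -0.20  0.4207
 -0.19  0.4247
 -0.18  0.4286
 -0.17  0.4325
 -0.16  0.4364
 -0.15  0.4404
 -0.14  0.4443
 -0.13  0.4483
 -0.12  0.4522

$19.00

σ√T = 0.25·√1 = 0.2500
ln(S/K) + (r + σ²/2)T = ln(270/310) + (0.067 + 0.25²/2)·1 = -0.1382 + 0.0983 = -0.0399
d₁ = -0.0399 / 0.2500 = -0.1596 ⇒ -0.16
d₂ = d₁ − σ√T = -0.1596 − 0.2500 = -0.4096 ⇒ -0.41
exp(−rT) = exp(−0.067·1) = 0.9352
C = 270·N(-0.16) − 310·0.9352·N(-0.41) = 270·0.4364 − 310·0.9352·0.3409 = 117.8280 − 98.8310 = 18.9970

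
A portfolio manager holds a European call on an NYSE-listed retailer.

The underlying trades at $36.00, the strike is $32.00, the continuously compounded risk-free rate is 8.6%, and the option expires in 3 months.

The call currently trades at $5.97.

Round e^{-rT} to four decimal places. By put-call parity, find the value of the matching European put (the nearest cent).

e^(−rT) = e^(−0.086·0.25) = 0.9787
Put-call parity: C − P = S − K·e^(−rT) = 36 − 32·0.9787 = 36 − 31.3184 = 4.6816
P = C − (C − P) = 5.97 − (4.6816) = 1.2884

$1.29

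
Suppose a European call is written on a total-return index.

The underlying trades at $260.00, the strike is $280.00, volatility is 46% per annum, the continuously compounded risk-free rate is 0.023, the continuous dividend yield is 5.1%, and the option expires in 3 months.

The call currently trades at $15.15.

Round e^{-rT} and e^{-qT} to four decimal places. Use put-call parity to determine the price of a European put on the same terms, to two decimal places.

exp(−qT) = exp(−0.051·0.25) = 0.9873;  exp(−rT) = exp(−0.023·0.25) = 0.9943
Put-call parity: C − P = S·e^(−qT) − K·e^(−rT) = 260·0.9873 − 280·0.9943 = 256.6980 − 278.4040 = -21.7060
P = C − (C − P) = 15.15 − (-21.7060) = 36.8560

$36.86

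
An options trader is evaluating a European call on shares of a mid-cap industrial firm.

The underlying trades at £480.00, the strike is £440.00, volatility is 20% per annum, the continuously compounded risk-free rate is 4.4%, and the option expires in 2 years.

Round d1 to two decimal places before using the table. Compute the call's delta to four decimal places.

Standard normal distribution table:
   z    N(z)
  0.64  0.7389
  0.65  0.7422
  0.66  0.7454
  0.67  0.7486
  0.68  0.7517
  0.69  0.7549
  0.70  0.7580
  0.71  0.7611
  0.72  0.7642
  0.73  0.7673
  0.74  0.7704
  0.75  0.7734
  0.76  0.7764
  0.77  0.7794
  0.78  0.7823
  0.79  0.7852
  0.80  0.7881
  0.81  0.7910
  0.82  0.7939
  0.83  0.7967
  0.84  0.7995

σ√T = 0.2·√2 = 0.2828
ln(S/K) + (r + σ²/2)T = ln(480/440) + (0.044 + 0.2²/2)·2 = 0.0870 + 0.1280 = 0.2150
d₁ = 0.2150 / 0.2828 = 0.7602 → 0.76
N(d₁) = N(0.76) = 0.7764
Δ_call = N(d₁) = 0.7764

0.7764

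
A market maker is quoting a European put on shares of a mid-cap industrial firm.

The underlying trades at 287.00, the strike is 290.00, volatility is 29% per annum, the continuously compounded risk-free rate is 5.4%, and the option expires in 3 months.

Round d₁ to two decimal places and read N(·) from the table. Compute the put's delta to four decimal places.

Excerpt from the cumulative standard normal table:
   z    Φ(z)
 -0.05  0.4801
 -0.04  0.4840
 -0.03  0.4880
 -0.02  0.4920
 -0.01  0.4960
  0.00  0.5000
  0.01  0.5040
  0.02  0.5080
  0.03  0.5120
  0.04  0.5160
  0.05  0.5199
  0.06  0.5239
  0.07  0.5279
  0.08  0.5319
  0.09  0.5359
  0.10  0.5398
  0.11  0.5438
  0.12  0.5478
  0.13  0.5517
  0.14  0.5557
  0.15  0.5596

T = 0.25;  σ√T = 0.1450
d₁ = [ln(287/290) + (0.054 + 0.29²/2)·0.25] / 0.1450 = [-0.0104 + 0.0240] / 0.1450 = 0.0939 ≈ 0.09
N(d₁) = N(0.09) = 0.5359
Δ_put = N(d₁) − 1 = 0.5359 − 1 = -0.4641

-0.4641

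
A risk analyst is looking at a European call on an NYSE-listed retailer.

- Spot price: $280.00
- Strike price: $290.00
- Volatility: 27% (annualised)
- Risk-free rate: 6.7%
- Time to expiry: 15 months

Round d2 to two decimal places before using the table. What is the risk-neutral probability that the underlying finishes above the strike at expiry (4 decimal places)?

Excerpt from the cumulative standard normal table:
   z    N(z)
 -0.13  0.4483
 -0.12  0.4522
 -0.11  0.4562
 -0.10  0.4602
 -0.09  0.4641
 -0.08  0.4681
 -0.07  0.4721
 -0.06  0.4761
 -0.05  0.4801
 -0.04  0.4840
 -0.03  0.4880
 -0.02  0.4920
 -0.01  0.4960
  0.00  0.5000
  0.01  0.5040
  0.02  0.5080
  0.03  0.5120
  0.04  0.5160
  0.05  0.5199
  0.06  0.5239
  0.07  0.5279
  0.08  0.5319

σ√T = 0.27·√1.25 = 0.3019
d₁ = [ln(280/290) + (0.067 + 0.27²/2)·1.25] / 0.3019 = [-0.0351 + 0.1293] / 0.3019 = 0.3121 ⇒ 0.31
d₂ = d₁ − σ√T = 0.3121 − 0.3019 = 0.0103 ⇒ 0.01
Risk-neutral Pr[S_T > K] = N(d₂) = N(0.01) = 0.5040

0.5040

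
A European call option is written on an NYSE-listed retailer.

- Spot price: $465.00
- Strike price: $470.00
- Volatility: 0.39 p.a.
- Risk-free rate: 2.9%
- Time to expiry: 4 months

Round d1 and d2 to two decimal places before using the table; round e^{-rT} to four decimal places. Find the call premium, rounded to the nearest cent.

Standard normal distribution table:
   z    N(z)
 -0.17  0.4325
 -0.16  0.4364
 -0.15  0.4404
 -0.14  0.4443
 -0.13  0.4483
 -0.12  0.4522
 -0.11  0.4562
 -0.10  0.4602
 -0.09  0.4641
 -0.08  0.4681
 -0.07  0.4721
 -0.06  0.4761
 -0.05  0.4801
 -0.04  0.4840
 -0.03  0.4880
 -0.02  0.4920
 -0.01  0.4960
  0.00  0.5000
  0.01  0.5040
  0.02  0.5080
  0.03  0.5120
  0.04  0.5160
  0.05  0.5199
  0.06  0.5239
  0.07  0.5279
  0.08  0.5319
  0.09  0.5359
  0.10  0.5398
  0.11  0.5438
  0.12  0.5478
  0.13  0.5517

σ√T = 0.39·√0.3333 = 0.2252
d₁ = [ln(465/470) + (0.029 + 0.39²/2)·0.3333] / 0.2252 = [-0.0107 + 0.0350] / 0.2252 = 0.1080 → 0.11
d₂ = d₁ − σ√T = 0.1080 − 0.2252 = -0.1172 → -0.12
exp(−rT) = exp(−0.029·0.3333) = 0.9904
N(d₁) = N(0.11) = 0.5438;  N(d₂) = N(-0.12) = 0.4522
C = 465·0.5438 − 470·0.9904·0.4522 = 252.8670 − 210.4937 = 42.3733

$42.37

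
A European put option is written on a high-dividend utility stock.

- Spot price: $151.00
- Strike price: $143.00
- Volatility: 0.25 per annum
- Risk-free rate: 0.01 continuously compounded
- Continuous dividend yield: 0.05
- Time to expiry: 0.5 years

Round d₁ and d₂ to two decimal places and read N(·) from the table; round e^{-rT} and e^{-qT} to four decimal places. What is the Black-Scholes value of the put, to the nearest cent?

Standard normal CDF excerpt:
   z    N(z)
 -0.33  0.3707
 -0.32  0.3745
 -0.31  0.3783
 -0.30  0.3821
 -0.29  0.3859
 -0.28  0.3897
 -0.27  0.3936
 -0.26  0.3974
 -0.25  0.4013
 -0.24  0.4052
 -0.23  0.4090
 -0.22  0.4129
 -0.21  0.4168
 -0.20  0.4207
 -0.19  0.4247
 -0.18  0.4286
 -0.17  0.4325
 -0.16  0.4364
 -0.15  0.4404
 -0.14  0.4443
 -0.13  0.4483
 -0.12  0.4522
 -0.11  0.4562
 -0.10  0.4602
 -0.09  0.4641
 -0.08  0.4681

$7.52

σ√T = 0.25·√0.5 = 0.1768
d₁ = [ln(151/143) + (0.01 − 0.05 + ½·0.25²)·0.5] / (σ√T) = (0.0544 − 0.0044) / 0.1768 = 0.2832 → 0.28
d₂ = 0.2832 − 0.1768 = 0.1064 → 0.11
e^(−qT) = e^(−0.05·0.5) = 0.9753;  e^(−rT) = e^(−0.01·0.5) = 0.9950
N(−d₂) = N(-0.11) = 0.4562;  N(−d₁) = N(-0.28) = 0.3897
P = 143·0.9950·0.4562 − 151·0.9753·0.3897 = 64.9104 − 57.3912 = 7.5192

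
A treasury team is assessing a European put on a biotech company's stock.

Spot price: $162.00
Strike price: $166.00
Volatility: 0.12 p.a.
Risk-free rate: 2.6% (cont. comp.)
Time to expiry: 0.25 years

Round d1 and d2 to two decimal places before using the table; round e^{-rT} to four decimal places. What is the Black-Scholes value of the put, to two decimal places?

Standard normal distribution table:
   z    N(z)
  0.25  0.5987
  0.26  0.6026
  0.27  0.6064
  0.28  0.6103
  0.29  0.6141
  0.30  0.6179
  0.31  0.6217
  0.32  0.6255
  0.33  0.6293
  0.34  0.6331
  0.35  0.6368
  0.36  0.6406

σ√T = 0.12·√0.25 = 0.0600
d₁ = [ln(162/166) + (0.026 + 0.12²/2)·0.25] / 0.0600 = [-0.0244 + 0.0083] / 0.0600 = -0.2682 → -0.27
d₂ = d₁ − σ√T = -0.2682 − 0.0600 = -0.3282 → -0.33
e^(−rT) = e^(−0.026·0.25) = 0.9935
P = 166·0.9935·N(0.33) − 162·N(0.27) = 166·0.9935·0.6293 − 162·0.6064 = 103.7848 − 98.2368 = 5.5480

$5.55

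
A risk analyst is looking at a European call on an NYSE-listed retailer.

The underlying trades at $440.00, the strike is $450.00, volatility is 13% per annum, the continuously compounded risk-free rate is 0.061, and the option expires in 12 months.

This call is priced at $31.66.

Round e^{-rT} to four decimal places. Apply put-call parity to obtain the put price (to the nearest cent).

$15.02

e^(−rT) = e^(−0.061·1) = 0.9408
Put-call parity: C − P = S − K·e^(−rT) = 440 − 450·0.9408 = 440 − 423.3600 = 16.6400
P = C − (C − P) = 31.66 − (16.6400) = 15.0200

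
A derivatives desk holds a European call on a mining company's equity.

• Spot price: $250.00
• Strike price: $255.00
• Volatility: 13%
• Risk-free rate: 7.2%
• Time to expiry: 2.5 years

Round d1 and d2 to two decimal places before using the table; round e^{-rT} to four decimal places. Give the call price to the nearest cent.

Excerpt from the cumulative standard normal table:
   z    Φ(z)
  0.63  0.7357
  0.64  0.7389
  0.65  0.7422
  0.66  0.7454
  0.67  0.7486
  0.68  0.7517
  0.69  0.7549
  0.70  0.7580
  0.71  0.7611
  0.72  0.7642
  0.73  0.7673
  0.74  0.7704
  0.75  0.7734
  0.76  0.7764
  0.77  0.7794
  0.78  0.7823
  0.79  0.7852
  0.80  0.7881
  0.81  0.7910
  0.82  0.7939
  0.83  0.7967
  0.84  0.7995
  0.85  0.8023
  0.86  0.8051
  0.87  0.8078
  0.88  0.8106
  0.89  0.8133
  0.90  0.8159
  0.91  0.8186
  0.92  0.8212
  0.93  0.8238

$42.54

T = 2.5;  σ√T = 0.2055
d₁ = [ln(250/255) + (0.072 + 0.13²/2)·2.5] / 0.2055 = [-0.0198 + 0.2011] / 0.2055 = 0.8821 which rounds to 0.88
d₂ = d₁ − σ√T = 0.8821 − 0.2055 = 0.6766 which rounds to 0.68
exp(−rT) = exp(−0.072·2.5) = 0.8353
N(d₁) = N(0.88) = 0.8106;  N(d₂) = N(0.68) = 0.7517
C = 250·0.8106 − 255·0.8353·0.7517 = 202.6500 − 160.1132 = 42.5368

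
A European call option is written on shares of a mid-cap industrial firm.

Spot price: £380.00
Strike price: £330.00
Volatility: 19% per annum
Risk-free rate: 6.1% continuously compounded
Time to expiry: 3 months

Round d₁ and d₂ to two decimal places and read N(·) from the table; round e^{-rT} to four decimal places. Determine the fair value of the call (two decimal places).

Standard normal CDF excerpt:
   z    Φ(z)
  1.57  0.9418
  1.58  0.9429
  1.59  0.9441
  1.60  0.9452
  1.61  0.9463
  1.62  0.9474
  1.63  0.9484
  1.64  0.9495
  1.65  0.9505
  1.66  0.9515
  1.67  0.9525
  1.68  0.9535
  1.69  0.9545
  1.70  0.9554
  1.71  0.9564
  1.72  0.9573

σ√T = 0.19·√0.25 = 0.0950
d₁ = [ln(380/330) + (0.061 + 0.19²/2)·0.25] / 0.0950 = [0.1411 + 0.0198] / 0.0950 = 1.6931 ⇒ 1.69
d₂ = d₁ − σ√T = 1.6931 − 0.0950 = 1.5981 ⇒ 1.60
exp(−rT) = exp(−0.061·0.25) = 0.9849
N(d₁) = N(1.69) = 0.9545;  N(d₂) = N(1.60) = 0.9452
C = 380·0.9545 − 330·0.9849·0.9452 = 362.7100 − 307.2061 = 55.5039

£55.50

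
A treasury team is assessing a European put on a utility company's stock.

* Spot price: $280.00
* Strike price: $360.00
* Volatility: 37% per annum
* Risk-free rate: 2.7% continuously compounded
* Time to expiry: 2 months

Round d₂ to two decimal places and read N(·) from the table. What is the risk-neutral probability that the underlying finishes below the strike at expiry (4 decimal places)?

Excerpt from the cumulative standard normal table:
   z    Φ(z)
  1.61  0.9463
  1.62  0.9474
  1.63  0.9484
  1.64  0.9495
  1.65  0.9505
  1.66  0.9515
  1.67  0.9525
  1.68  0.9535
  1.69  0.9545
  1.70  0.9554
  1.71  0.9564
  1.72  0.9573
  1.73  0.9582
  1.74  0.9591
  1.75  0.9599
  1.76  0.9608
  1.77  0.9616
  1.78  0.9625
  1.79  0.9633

0.9564

σ√T = 0.37 × 0.4082 = 0.1511
d₁ = [ln(280/360) + (0.027 + ½·0.37²)·0.1667] / (σ√T) = (-0.2513 + 0.0159) / 0.1511 = -1.5584 ⇒ -1.56
d₂ = -1.5584 − 0.1511 = -1.7095 ⇒ -1.71
Risk-neutral Pr[S_T < K] = N(−d₂) = N(1.71) = 0.9564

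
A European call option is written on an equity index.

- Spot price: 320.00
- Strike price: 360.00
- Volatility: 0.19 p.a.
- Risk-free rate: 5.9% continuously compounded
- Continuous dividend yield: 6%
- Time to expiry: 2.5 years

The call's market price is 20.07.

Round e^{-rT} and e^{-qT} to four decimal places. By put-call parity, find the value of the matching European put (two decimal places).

exp(−qT) = exp(−0.06·2.5) = 0.8607;  exp(−rT) = exp(−0.059·2.5) = 0.8629
Put-call parity: C − P = S·e^(−qT) − K·e^(−rT) = 320·0.8607 − 360·0.8629 = 275.4240 − 310.6440 = -35.2200
P = C − (C − P) = 20.07 − (-35.2200) = 55.2900

55.29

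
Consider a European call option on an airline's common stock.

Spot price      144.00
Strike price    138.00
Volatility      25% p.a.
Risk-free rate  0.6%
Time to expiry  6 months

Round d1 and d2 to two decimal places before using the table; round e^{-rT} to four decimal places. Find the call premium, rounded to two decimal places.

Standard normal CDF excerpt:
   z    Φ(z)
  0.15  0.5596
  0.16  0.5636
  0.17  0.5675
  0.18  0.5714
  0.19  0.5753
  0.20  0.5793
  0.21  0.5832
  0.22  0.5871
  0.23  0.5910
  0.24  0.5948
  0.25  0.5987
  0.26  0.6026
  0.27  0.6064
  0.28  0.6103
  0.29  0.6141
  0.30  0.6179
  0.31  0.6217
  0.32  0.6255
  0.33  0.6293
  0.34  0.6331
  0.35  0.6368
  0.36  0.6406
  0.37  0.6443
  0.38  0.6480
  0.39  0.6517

13.62

σ√T = 0.25·√0.5 = 0.1768
d₁ = [ln(144/138) + (0.006 + 0.25²/2)·0.5] / 0.1768 = [0.0426 + 0.0186] / 0.1768 = 0.3461 → 0.35
d₂ = d₁ − σ√T = 0.3461 − 0.1768 = 0.1693 → 0.17
exp(−rT) = exp(−0.006·0.5) = 0.9970
N(d₁) = N(0.35) = 0.6368;  N(d₂) = N(0.17) = 0.5675
C = 144·0.6368 − 138·0.9970·0.5675 = 91.6992 − 78.0801 = 13.6191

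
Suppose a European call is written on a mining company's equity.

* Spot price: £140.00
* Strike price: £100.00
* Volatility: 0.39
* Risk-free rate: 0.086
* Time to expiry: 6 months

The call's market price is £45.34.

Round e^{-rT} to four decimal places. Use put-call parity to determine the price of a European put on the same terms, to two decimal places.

£1.13

exp(−rT) = exp(−0.086·0.5) = 0.9579
Put-call parity: C − P = S − K·e^(−rT) = 140 − 100·0.9579 = 140 − 95.7900 = 44.2100
P = C − (C − P) = 45.34 − (44.2100) = 1.1300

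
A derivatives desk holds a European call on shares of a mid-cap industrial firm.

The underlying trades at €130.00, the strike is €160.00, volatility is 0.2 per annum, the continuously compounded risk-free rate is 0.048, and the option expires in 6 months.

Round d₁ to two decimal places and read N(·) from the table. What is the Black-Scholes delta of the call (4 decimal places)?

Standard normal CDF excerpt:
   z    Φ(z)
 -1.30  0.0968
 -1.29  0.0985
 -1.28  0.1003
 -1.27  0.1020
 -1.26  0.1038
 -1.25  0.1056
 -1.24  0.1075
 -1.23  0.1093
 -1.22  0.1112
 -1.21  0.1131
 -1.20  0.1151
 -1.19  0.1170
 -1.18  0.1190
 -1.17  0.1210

0.1093

σ√T = 0.2·√0.5 = 0.1414
ln(S/K) + (r + σ²/2)T = ln(130/160) + (0.048 + 0.2²/2)·0.5 = -0.2076 + 0.0340 = -0.1736
d₁ = -0.1736 / 0.1414 = -1.2278 ≈ -1.23
N(d₁) = N(-1.23) = 0.1093
Δ_call = N(d₁) = 0.1093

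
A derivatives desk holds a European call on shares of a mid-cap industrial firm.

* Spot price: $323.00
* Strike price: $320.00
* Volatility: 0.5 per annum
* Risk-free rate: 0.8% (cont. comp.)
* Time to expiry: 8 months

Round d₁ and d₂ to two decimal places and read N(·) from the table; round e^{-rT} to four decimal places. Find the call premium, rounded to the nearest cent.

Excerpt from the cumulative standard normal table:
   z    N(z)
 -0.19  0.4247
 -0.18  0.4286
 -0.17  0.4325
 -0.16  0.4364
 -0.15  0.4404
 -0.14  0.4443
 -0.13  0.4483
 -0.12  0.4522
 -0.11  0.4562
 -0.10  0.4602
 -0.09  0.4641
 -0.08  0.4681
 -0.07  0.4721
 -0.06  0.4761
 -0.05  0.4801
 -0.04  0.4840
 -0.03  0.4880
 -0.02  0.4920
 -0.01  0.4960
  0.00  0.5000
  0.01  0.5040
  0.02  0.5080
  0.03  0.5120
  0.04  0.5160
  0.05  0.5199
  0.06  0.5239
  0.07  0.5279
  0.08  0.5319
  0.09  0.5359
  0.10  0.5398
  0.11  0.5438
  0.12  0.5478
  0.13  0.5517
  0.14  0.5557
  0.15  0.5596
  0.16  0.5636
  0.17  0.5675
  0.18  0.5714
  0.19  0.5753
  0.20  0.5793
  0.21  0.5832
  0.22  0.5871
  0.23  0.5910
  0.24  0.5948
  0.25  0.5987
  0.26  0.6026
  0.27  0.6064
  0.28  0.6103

$54.45

T = 0.6667;  σ√T = 0.4082
d₁ = [ln(323/320) + (0.008 + 0.5²/2)·0.6667] / 0.4082 = [0.0093 + 0.0887] / 0.4082 = 0.2400 → 0.24
d₂ = d₁ − σ√T = 0.2400 − 0.4082 = -0.1682 → -0.17
e^(−rT) = e^(−0.008·0.6667) = 0.9947
N(d₁) = N(0.24) = 0.5948;  N(d₂) = N(-0.17) = 0.4325
C = 323·0.5948 − 320·0.9947·0.4325 = 192.1204 − 137.6665 = 54.4539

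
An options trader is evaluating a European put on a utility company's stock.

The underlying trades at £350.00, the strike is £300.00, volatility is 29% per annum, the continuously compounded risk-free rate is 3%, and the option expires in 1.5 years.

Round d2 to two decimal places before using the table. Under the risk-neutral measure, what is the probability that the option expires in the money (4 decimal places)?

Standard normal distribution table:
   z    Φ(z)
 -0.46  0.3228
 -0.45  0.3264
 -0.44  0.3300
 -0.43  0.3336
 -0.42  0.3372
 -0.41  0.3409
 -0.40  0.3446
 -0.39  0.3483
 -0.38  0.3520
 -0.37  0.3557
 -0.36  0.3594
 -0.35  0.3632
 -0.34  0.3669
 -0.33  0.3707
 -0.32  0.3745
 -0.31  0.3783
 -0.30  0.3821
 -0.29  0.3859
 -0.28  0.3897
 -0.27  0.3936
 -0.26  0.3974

σ√T = 0.29·√1.5 = 0.3552
d₁ = [ln(350/300) + (0.03 + 0.29²/2)·1.5] / 0.3552 = [0.1542 + 0.1081] / 0.3552 = 0.7383 ⇒ 0.74
d₂ = d₁ − σ√T = 0.7383 − 0.3552 = 0.3831 ⇒ 0.38
Risk-neutral Pr[S_T < K] = N(−d₂) = N(-0.38) = 0.3520

0.3520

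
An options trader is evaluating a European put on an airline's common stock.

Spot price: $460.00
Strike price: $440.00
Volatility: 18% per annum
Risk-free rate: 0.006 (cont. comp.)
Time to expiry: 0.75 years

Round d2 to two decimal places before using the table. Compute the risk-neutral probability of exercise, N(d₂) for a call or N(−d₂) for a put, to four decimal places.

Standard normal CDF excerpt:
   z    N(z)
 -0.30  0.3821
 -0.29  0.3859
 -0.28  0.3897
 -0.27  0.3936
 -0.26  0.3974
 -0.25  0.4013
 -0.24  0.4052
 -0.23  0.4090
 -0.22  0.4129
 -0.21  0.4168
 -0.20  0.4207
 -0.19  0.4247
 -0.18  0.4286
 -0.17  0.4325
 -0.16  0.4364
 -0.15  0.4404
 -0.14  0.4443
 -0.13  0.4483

0.4052

σ√T = 0.18 × 0.8660 = 0.1559
d₁ = [ln(460/440) + (0.006 + 0.18²/2)·0.75] / 0.1559 = [0.0445 + 0.0166] / 0.1559 = 0.3920 which rounds to 0.39
d₂ = d₁ − σ√T = 0.3920 − 0.1559 = 0.2361 which rounds to 0.24
Risk-neutral Pr[S_T < K] = N(−d₂) = N(-0.24) = 0.4052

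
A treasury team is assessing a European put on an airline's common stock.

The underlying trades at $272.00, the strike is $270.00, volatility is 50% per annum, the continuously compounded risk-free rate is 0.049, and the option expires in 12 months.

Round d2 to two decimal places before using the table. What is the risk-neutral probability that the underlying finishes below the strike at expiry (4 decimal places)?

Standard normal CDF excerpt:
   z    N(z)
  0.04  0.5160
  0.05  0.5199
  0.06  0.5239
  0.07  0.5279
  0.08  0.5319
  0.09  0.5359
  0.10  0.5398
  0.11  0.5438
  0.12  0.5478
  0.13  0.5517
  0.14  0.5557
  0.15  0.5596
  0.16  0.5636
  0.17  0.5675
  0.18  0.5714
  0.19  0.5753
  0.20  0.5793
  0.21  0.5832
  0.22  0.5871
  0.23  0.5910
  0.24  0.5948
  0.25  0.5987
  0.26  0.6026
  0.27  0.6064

σ√T = 0.5·√1 = 0.5000
d₁ = [ln(272/270) + (0.049 + 0.5²/2)·1] / 0.5000 = [0.0074 + 0.1740] / 0.5000 = 0.3628 ⇒ 0.36
d₂ = d₁ − σ√T = 0.3628 − 0.5000 = -0.1372 ⇒ -0.14
Pr(exercise) under Q = N(−d₂) = N(0.14) = 0.5557

0.5557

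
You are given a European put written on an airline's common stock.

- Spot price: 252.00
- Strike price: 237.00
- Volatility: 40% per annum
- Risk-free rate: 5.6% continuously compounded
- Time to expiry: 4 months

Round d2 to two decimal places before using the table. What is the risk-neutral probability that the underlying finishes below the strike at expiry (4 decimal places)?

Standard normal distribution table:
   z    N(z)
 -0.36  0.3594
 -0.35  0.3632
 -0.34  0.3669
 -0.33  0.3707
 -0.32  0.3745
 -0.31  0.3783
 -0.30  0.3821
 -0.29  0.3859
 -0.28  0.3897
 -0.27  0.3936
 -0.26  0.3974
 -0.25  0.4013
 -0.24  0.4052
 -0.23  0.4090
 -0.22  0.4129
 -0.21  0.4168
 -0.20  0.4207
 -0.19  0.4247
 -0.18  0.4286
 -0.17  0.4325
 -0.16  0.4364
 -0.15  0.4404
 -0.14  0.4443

0.4090

σ√T = 0.4 × 0.5774 = 0.2309
ln(S/K) + (r + σ²/2)T = ln(252/237) + (0.056 + 0.4²/2)·0.3333 = 0.0614 + 0.0453 = 0.1067
d₁ = 0.1067 / 0.2309 = 0.4620 ≈ 0.46
d₂ = d₁ − σ√T = 0.4620 − 0.2309 = 0.2311 ≈ 0.23
Risk-neutral Pr[S_T < K] = N(−d₂) = N(-0.23) = 0.4090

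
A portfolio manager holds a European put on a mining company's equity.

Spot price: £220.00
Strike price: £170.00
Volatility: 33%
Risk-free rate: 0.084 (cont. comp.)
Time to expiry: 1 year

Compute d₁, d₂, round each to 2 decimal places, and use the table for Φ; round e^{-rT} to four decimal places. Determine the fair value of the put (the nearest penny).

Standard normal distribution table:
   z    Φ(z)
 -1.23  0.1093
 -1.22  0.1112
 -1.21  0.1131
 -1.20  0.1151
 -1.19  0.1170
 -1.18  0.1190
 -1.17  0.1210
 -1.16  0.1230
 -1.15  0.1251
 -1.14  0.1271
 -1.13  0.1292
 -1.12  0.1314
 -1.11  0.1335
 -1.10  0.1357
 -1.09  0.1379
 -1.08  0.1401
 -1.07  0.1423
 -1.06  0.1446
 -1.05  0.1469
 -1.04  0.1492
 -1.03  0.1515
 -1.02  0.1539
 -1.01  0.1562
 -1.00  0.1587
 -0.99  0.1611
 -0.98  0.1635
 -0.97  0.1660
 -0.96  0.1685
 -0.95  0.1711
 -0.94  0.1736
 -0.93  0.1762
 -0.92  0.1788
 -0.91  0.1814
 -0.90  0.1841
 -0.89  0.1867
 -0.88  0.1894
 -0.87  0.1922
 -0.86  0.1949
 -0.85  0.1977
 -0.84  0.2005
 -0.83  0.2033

σ√T = 0.33·√1 = 0.3300
d₁ = [ln(220/170) + (0.084 + 0.33²/2)·1] / 0.3300 = [0.2578 + 0.1385] / 0.3300 = 1.2008 ⇒ 1.20
d₂ = d₁ − σ√T = 1.2008 − 0.3300 = 0.8708 ⇒ 0.87
exp(−rT) = exp(−0.084·1) = 0.9194
N(−d₂) = N(-0.87) = 0.1922;  N(−d₁) = N(-1.20) = 0.1151
P = 170·0.9194·0.1922 − 220·0.1151 = 30.0405 − 25.3220 = 4.7185

£4.72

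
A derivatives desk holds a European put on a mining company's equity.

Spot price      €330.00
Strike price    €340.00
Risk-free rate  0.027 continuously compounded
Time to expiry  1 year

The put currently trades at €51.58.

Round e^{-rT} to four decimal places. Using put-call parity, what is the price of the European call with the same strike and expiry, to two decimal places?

€50.62

e^(−rT) = e^(−0.027·1) = 0.9734
Put-call parity: C − P = S − K·e^(−rT) = 330 − 340·0.9734 = 330 − 330.9560 = -0.9560
C = P + (C − P) = 51.58 + (-0.9560) = 50.6240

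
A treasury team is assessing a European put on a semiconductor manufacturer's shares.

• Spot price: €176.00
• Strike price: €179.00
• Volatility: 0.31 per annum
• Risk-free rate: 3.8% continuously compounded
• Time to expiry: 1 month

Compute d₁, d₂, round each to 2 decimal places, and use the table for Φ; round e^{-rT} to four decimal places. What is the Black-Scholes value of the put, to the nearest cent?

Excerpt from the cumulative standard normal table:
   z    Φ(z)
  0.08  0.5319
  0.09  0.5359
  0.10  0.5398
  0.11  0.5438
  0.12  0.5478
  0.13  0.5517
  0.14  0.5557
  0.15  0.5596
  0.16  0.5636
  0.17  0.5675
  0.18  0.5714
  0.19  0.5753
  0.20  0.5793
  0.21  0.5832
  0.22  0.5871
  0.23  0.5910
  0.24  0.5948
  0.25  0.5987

€7.65

σ√T = 0.31 × 0.2887 = 0.0895
d₁ = [ln(176/179) + (0.038 + 0.31²/2)·0.08333] / 0.0895 = [-0.0169 + 0.0072] / 0.0895 = -0.1087 → -0.11
d₂ = d₁ − σ√T = -0.1087 − 0.0895 = -0.1982 → -0.20
e^(−rT) = e^(−0.038·0.08333) = 0.9968
P = 179·0.9968·N(0.20) − 176·N(0.11) = 179·0.9968·0.5793 − 176·0.5438 = 103.3629 − 95.7088 = 7.6541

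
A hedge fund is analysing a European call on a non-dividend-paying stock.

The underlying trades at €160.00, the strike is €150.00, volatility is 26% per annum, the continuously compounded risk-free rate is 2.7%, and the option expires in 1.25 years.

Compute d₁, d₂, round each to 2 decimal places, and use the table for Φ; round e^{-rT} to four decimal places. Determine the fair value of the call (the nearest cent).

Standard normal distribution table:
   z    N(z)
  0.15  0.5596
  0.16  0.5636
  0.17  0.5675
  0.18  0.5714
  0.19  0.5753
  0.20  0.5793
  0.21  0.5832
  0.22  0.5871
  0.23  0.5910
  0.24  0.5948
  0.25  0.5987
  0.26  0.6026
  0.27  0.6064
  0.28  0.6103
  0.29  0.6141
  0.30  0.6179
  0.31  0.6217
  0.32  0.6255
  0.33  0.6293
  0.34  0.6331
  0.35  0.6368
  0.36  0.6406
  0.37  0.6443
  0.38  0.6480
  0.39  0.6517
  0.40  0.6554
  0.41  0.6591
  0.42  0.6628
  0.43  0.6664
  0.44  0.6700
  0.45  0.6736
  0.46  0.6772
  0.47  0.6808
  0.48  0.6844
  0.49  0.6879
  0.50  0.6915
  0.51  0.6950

€26.07

σ√T = 0.26·√1.25 = 0.2907
d₁ = [ln(160/150) + (0.027 + ½·0.26²)·1.25] / (σ√T) = (0.0645 + 0.0760) / 0.2907 = 0.4835 ⇒ 0.48
d₂ = 0.4835 − 0.2907 = 0.1928 ⇒ 0.19
e^(−rT) = e^(−0.027·1.25) = 0.9668
N(d₁) = N(0.48) = 0.6844;  N(d₂) = N(0.19) = 0.5753
C = 160·0.6844 − 150·0.9668·0.5753 = 109.5040 − 83.4300 = 26.0740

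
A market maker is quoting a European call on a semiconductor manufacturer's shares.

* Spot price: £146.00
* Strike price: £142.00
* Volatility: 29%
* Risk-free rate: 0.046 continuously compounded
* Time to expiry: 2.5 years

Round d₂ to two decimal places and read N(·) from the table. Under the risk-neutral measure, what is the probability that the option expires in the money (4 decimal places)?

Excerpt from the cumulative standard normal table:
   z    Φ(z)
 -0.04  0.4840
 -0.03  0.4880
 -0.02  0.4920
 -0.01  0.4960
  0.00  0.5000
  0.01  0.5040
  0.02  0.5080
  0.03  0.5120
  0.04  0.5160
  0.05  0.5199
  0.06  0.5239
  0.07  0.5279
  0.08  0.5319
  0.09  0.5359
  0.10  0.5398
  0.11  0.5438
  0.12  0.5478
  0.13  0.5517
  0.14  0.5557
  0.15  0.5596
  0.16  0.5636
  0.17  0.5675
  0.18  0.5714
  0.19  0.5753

σ√T = 0.29·√2.5 = 0.4585
d₁ = [ln(146/142) + (0.046 + 0.29²/2)·2.5] / 0.4585 = [0.0278 + 0.2201] / 0.4585 = 0.5407 ⇒ 0.54
d₂ = d₁ − σ√T = 0.5407 − 0.4585 = 0.0821 ⇒ 0.08
Risk-neutral Pr[S_T > K] = N(d₂) = N(0.08) = 0.5319

0.5319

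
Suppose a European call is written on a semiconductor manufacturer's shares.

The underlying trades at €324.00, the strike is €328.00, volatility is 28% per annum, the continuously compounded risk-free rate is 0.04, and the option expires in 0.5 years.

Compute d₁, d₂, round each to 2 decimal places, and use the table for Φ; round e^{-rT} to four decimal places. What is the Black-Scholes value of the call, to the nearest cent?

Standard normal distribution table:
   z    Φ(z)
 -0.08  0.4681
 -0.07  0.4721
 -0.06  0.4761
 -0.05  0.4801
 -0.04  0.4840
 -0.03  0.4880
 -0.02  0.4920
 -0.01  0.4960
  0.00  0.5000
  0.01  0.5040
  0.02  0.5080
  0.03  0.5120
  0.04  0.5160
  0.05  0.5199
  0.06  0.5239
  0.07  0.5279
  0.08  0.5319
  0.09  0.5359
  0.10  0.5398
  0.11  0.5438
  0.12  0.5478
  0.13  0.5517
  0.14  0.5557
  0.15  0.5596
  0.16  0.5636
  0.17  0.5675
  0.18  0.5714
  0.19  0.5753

€26.98

T = 0.5;  σ√T = 0.1980
d₁ = [ln(324/328) + (0.04 + 0.28²/2)·0.5] / 0.1980 = [-0.0123 + 0.0396] / 0.1980 = 0.1380 → 0.14
d₂ = d₁ − σ√T = 0.1380 − 0.1980 = -0.0600 → -0.06
e^(−rT) = e^(−0.04·0.5) = 0.9802
C = 324·N(0.14) − 328·0.9802·N(-0.06) = 324·0.5557 − 328·0.9802·0.4761 = 180.0468 − 153.0688 = 26.9780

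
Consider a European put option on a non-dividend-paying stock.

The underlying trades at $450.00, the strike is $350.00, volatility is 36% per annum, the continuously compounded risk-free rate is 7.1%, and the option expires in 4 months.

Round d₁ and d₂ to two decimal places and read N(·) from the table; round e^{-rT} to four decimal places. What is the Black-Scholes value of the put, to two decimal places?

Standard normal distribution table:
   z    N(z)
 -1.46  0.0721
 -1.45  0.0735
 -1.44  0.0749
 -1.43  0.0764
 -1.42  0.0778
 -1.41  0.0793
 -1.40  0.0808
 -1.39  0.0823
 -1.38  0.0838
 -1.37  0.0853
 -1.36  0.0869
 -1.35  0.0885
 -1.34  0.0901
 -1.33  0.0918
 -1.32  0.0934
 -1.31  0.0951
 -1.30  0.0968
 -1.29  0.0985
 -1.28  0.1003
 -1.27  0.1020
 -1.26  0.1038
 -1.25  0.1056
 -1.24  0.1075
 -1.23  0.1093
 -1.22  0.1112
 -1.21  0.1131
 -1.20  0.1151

$3.63

T = 0.3333;  σ√T = 0.2078
d₁ = [ln(450/350) + (0.071 + 0.36²/2)·0.3333] / 0.2078 = [0.2513 + 0.0453] / 0.2078 = 1.4269 which rounds to 1.43
d₂ = d₁ − σ√T = 1.4269 − 0.2078 = 1.2191 which rounds to 1.22
exp(−rT) = exp(−0.071·0.3333) = 0.9766
P = 350·0.9766·N(-1.22) − 450·N(-1.43) = 350·0.9766·0.1112 − 450·0.0764 = 38.0093 − 34.3800 = 3.6293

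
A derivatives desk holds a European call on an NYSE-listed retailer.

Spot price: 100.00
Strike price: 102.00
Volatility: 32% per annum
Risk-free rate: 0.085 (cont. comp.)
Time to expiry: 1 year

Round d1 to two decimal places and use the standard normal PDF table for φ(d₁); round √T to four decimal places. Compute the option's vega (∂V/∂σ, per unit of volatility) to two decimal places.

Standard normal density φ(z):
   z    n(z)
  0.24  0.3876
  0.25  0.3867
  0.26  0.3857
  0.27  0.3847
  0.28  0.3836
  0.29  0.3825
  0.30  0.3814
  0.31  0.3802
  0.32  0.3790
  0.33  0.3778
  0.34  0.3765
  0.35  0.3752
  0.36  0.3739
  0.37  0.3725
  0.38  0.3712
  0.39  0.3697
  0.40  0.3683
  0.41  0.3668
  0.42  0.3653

37.39

T = 1;  σ√T = 0.3200
d₁ = [ln(100/102) + (0.085 + 0.32²/2)·1] / 0.3200 = [-0.0198 + 0.1362] / 0.3200 = 0.3637 ≈ 0.36
√T = √1 = 1.0000
φ(d₁) = φ(0.36) = 0.3739
vega = S·φ(d₁)·√T = 100·0.3739·1.0000 = 37.3900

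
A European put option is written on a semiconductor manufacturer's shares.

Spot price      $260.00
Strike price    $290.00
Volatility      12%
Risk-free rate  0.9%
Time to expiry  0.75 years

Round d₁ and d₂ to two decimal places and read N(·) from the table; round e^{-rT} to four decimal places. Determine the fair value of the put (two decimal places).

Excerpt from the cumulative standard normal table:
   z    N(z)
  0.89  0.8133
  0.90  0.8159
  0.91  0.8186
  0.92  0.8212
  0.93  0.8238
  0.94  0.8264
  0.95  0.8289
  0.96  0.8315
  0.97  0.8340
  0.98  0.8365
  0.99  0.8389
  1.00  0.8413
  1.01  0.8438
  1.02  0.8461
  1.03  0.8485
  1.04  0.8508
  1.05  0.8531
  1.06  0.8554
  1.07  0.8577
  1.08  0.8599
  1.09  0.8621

σ√T = 0.12 × 0.8660 = 0.1039
d₁ = [ln(260/290) + (0.009 + 0.12²/2)·0.75] / 0.1039 = [-0.1092 + 0.0121] / 0.1039 = -0.9339 ≈ -0.93
d₂ = d₁ − σ√T = -0.9339 − 0.1039 = -1.0378 ≈ -1.04
exp(−rT) = exp(−0.009·0.75) = 0.9933
P = 290·0.9933·N(1.04) − 260·N(0.93) = 290·0.9933·0.8508 − 260·0.8238 = 245.0789 − 214.1880 = 30.8909

$30.89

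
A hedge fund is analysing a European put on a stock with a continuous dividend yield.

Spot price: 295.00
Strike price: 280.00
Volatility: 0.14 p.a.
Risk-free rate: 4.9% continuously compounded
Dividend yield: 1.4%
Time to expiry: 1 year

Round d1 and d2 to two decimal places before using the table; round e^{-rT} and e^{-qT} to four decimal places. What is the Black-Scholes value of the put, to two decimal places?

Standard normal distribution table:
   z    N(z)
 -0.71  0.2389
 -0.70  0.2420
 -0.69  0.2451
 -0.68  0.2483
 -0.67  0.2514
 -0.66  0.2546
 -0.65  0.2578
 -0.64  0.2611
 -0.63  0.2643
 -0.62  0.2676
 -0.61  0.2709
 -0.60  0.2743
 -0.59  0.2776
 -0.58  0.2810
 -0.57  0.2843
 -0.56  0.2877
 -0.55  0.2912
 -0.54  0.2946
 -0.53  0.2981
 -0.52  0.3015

σ√T = 0.14·√1 = 0.1400
d₁ = [ln(295/280) + (0.049 − 0.014 + 0.14²/2)·1] / 0.1400 = [0.0522 + 0.0448] / 0.1400 = 0.6928 ≈ 0.69
d₂ = d₁ − σ√T = 0.6928 − 0.1400 = 0.5528 ≈ 0.55
e^(−qT) = e^(−0.014·1) = 0.9861;  e^(−rT) = e^(−0.049·1) = 0.9522
P = 280·0.9522·N(-0.55) − 295·0.9861·N(-0.69) = 280·0.9522·0.2912 − 295·0.9861·0.2451 = 77.6386 − 71.2995 = 6.3391

6.34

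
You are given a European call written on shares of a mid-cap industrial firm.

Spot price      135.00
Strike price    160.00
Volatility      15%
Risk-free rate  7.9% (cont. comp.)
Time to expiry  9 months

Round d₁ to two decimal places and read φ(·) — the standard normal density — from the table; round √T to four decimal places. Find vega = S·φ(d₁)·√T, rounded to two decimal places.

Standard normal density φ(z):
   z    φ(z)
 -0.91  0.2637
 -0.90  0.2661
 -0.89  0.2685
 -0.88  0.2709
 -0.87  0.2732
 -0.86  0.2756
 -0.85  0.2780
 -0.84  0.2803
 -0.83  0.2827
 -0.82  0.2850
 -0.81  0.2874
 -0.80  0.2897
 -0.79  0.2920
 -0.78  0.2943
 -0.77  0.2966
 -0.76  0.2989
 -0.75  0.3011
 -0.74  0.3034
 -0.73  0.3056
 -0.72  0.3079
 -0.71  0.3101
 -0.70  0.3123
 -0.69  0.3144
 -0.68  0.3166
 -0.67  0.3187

σ√T = 0.15·√0.75 = 0.1299
ln(S/K) + (r + σ²/2)T = ln(135/160) + (0.079 + 0.15²/2)·0.75 = -0.1699 + 0.0677 = -0.1022
d₁ = -0.1022 / 0.1299 = -0.7868 ≈ -0.79
√T = √0.75 = 0.8660
φ(d₁) = φ(-0.79) = 0.2920
vega = S·φ(d₁)·√T = 135·0.2920·0.8660 = 34.1377

34.14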